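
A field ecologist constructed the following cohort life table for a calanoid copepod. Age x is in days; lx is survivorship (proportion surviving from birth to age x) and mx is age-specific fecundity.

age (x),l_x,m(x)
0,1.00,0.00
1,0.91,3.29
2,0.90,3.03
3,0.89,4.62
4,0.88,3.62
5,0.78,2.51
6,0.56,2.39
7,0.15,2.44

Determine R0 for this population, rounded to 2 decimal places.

16.68

lx·mx by age: 0, 2.9939, 2.727, 4.1118, 3.1856, 1.9578, 1.3384, 0.366
R0 = Σ lx·mx = 16.6805 → 16.68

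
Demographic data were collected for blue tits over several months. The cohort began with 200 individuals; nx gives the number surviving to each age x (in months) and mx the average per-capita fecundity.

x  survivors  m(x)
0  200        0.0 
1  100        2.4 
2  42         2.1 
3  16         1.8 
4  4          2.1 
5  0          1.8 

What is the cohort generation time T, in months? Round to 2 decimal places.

lx = nx/n0 = nx/200: 1, 0.5, 0.21, 0.08, 0.02, 0
lx·mx: 0, 1.2, 0.441, 0.144, 0.042, 0 → R0 = 1.827
x·lx·mx: 0, 1.2, 0.882, 0.432, 0.168, 0 → Σ = 2.682
T = 2.682 / 1.827 = 1.46798… → 1.47

1.47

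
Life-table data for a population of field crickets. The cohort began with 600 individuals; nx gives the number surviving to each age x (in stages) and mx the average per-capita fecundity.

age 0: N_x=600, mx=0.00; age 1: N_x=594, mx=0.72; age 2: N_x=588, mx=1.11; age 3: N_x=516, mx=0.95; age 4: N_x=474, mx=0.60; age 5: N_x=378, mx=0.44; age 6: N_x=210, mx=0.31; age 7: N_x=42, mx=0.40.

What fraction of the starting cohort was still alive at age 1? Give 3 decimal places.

l_1 = n_1/n_0 = 594/600 = 0.99 → 0.990

0.990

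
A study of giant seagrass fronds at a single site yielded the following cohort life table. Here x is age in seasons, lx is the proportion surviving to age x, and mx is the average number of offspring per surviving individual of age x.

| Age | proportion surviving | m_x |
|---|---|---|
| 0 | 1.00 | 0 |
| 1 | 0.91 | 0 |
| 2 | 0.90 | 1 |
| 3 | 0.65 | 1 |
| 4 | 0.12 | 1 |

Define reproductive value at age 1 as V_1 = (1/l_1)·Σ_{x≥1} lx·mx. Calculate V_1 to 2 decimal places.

lx·mx for x ≥ 1: 0, 0.9, 0.65, 0.12 → sum = 1.67
V_1 = 1.67 / l_1 = 1.67 / 0.91 = 1.835165… → 1.84

1.84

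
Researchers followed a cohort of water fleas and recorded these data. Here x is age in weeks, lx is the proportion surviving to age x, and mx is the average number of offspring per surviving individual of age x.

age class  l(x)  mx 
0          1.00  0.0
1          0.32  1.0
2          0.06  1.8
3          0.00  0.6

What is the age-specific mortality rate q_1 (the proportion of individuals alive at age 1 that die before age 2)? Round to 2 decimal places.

q_1 = (l_1 − l_2) / l_1 = (0.32 − 0.06) / 0.32
     = 0.26 / 0.32 = 0.8125 → 0.81

0.81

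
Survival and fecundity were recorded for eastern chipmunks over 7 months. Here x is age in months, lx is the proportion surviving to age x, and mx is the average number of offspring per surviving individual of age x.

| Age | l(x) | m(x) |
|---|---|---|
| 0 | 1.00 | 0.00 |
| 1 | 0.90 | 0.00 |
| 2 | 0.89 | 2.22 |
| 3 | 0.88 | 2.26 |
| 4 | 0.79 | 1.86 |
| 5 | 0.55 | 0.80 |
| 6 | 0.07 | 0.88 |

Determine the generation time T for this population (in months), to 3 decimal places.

lx·mx: 0, 0, 1.9758, 1.9888, 1.4694, 0.44, 0.0616 → R0 = 5.9356
x·lx·mx: 0, 0, 3.9516, 5.9664, 5.8776, 2.2, 0.3696 → Σ = 18.3652
T = 18.3652 / 5.9356 = 3.094076… → 3.094

3.094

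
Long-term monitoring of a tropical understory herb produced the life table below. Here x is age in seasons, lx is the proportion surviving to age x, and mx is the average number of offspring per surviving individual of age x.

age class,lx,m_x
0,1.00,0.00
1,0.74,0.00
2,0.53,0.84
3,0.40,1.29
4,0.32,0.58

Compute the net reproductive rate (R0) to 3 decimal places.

1.147

lx·mx by age: 0, 0, 0.4452, 0.516, 0.1856
R0 = Σ lx·mx = 1.1468 → 1.147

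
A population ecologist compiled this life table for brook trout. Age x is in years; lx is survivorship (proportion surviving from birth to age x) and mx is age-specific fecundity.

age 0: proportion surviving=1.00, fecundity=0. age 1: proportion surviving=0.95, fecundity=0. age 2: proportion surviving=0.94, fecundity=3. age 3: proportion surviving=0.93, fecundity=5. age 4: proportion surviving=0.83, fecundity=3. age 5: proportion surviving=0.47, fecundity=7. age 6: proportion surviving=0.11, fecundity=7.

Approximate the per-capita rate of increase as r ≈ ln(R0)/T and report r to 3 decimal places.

R0 = Σ lx·mx = 0 + 0 + 2.82 + 4.65 + 2.49 + 3.29 + 0.77 = 14.02
Σ x·lx·mx = 50.62; T = 50.62/14.02 = 3.61056…
r ≈ ln(R0)/T = ln(14.02)/3.61056… = 0.73132… → 0.731

0.731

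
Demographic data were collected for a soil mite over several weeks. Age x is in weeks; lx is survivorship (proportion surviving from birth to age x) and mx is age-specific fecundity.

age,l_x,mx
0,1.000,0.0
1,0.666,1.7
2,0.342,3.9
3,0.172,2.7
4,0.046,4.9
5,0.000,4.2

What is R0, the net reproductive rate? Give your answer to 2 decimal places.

3.16

lx·mx by age: 0, 1.1322, 1.3338, 0.4644, 0.2254, 0
R0 = Σ lx·mx = 3.1558 → 3.16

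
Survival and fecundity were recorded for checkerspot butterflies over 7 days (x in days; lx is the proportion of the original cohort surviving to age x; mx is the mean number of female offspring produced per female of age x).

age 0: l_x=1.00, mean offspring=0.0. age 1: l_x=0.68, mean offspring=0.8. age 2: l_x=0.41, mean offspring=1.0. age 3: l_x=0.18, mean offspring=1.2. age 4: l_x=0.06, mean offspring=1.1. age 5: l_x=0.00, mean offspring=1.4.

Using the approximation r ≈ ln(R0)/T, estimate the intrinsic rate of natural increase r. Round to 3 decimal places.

0.115

R0 = Σ lx·mx = 0 + 0.544 + 0.41 + 0.216 + 0.066 + 0 = 1.236
Σ x·lx·mx = 2.276; T = 2.276/1.236 = 1.84142…
r ≈ ln(R0)/T = ln(1.236)/1.84142… = 0.11506… → 0.115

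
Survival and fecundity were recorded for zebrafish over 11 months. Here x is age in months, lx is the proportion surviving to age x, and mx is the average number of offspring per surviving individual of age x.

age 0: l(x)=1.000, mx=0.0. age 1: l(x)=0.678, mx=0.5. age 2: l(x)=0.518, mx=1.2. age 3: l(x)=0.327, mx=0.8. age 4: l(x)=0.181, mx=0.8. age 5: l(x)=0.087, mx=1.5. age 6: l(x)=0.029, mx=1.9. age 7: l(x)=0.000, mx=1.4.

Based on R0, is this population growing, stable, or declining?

R0 = Σ lx·mx = 0 + 0.339 + 0.6216 + 0.2616 + 0.1448 + 0.1305 + 0.0551 + 0 = 1.5526
R0 > 1, so the population is growing.

growing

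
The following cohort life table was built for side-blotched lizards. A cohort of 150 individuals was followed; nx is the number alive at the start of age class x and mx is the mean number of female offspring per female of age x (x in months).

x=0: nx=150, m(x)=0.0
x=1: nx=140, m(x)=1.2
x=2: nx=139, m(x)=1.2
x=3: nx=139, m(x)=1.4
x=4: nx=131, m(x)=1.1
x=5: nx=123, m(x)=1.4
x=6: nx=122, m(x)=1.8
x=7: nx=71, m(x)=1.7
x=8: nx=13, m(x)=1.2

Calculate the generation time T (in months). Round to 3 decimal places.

lx = nx/n0 = nx/150: 1, 0.93333…, 0.92667…, 0.92667…, 0.87333…, 0.82, 0.81333…, 0.47333…, 0.08667…
lx·mx: 0, 1.12…, 1.112…, 1.297333…, 0.960667…, 1.148, 1.464…, 0.804667…, 0.104… → R0 = 8.010667…
x·lx·mx: 0, 1.12…, 2.224…, 3.892…, 3.842667…, 5.74, 8.784…, 5.632667…, 0.832… → Σ = 32.067333…
T = 32.067333… / 8.010667… = 4.003079… → 4.003

4.003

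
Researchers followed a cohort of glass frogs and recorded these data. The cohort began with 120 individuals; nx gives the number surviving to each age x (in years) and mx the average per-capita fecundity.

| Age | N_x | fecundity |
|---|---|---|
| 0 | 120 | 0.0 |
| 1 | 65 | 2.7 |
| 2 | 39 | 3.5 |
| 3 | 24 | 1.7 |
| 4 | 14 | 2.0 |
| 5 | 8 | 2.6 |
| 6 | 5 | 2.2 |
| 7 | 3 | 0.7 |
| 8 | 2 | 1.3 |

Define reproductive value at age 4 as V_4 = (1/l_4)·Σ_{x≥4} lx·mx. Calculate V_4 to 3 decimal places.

lx = nx/n0 = nx/120: 1, 0.54167…, 0.325, 0.2, 0.11667…, 0.06667…, 0.04167…, 0.025, 0.01667…
lx·mx for x ≥ 4: 0.233333…, 0.173333…, 0.091667…, 0.0175, 0.021667… → sum = 0.5375…
V_4 = 0.5375… / l_4 = 0.5375… / 0.116667… = 4.607143… → 4.607

4.607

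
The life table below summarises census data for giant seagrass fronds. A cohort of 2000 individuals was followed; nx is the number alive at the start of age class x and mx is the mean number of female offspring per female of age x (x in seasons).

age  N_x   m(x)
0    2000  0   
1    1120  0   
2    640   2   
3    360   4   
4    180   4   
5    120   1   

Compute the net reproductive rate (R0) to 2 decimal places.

1.78

lx = nx/n0 = nx/2000: 1, 0.56, 0.32, 0.18, 0.09, 0.06
lx·mx by age: 0, 0, 0.64, 0.72, 0.36, 0.06
R0 = Σ lx·mx = 1.78 → 1.78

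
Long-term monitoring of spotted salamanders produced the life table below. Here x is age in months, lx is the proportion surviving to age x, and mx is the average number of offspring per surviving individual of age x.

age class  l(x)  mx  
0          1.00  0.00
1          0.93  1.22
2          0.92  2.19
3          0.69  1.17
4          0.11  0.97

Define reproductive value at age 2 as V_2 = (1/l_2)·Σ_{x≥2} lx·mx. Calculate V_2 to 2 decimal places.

3.18

lx·mx for x ≥ 2: 2.0148, 0.8073, 0.1067 → sum = 2.9288
V_2 = 2.9288 / l_2 = 2.9288 / 0.92 = 3.183478… → 3.18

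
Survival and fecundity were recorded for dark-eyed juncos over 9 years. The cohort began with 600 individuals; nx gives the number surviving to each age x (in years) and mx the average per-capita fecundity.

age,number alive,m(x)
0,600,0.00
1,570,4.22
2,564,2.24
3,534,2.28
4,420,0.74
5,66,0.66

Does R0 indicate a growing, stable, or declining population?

lx = nx/n0 = nx/600: 1, 0.95, 0.94, 0.89, 0.7, 0.11
R0 = Σ lx·mx = 0 + 4.009 + 2.1056 + 2.0292 + 0.518 + 0.0726 = 8.7344
R0 > 1, so the population is growing.

growing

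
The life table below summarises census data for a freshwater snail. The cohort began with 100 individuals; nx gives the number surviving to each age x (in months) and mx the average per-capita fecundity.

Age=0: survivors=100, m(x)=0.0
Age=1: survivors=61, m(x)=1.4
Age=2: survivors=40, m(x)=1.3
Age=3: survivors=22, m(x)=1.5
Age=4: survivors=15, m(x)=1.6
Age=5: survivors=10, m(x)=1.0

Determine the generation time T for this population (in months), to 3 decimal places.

2.125

lx = nx/n0 = nx/100: 1, 0.61, 0.4, 0.22, 0.15, 0.1
lx·mx: 0, 0.854, 0.52, 0.33, 0.24, 0.1 → R0 = 2.044
x·lx·mx: 0, 0.854, 1.04, 0.99, 0.96, 0.5 → Σ = 4.344
T = 4.344 / 2.044 = 2.125245… → 2.125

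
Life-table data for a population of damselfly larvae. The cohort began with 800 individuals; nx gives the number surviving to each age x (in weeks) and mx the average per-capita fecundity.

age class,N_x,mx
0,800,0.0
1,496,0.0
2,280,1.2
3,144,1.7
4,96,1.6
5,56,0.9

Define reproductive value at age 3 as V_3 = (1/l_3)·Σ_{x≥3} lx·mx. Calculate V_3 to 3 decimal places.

3.117

lx = nx/n0 = nx/800: 1, 0.62, 0.35, 0.18, 0.12, 0.07
lx·mx for x ≥ 3: 0.306, 0.192, 0.063 → sum = 0.561
V_3 = 0.561 / l_3 = 0.561 / 0.18 = 3.116667… → 3.117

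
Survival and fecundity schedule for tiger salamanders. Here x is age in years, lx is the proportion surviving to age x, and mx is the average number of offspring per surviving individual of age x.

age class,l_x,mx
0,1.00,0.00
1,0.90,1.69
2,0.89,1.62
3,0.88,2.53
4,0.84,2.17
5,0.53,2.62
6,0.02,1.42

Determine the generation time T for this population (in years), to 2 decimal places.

3.02

lx·mx: 0, 1.521, 1.4418, 2.2264, 1.8228, 1.3886, 0.0284 → R0 = 8.429
x·lx·mx: 0, 1.521, 2.8836, 6.6792, 7.2912, 6.943, 0.1704 → Σ = 25.4884
T = 25.4884 / 8.429 = 3.023894… → 3.02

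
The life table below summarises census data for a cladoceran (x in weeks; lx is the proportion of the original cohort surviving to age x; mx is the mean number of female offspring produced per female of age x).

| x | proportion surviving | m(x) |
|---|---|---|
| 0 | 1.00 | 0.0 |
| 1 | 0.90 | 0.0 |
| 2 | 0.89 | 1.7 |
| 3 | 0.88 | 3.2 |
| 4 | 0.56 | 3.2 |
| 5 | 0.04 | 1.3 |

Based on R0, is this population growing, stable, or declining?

R0 = Σ lx·mx = 0 + 0 + 1.513 + 2.816 + 1.792 + 0.052 = 6.173
R0 > 1, so the population is growing.

growing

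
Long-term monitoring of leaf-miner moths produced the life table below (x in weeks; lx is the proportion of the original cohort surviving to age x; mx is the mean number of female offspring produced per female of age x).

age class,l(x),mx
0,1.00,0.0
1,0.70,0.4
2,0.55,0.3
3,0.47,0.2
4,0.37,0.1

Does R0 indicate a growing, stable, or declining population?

R0 = Σ lx·mx = 0 + 0.28 + 0.165 + 0.094 + 0.037 = 0.576
R0 < 1, so the population is declining.

declining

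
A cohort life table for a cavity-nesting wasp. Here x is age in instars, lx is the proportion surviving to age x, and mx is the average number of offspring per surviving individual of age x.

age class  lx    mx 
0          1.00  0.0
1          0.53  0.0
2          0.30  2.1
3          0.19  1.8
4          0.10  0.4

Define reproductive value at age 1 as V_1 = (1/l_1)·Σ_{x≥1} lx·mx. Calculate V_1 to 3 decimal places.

lx·mx for x ≥ 1: 0, 0.63, 0.342, 0.04 → sum = 1.012
V_1 = 1.012 / l_1 = 1.012 / 0.53 = 1.909434… → 1.909

1.909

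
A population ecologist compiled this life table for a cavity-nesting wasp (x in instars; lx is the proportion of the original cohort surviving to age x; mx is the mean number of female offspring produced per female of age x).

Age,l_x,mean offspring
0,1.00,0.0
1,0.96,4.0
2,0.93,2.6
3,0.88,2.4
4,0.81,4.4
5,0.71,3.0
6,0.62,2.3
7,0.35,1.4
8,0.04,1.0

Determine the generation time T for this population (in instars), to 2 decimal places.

lx·mx: 0, 3.84, 2.418, 2.112, 3.564, 2.13, 1.426, 0.49, 0.04 → R0 = 16.02
x·lx·mx: 0, 3.84, 4.836, 6.336, 14.256, 10.65, 8.556, 3.43, 0.32 → Σ = 52.224
T = 52.224 / 16.02 = 3.259925… → 3.26

3.26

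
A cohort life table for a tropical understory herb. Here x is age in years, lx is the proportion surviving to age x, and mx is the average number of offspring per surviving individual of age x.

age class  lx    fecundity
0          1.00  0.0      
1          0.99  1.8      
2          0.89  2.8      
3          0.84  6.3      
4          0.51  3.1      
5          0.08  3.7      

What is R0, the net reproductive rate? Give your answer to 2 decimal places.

lx·mx by age: 0, 1.782, 2.492, 5.292, 1.581, 0.296
R0 = Σ lx·mx = 11.443 → 11.44

11.44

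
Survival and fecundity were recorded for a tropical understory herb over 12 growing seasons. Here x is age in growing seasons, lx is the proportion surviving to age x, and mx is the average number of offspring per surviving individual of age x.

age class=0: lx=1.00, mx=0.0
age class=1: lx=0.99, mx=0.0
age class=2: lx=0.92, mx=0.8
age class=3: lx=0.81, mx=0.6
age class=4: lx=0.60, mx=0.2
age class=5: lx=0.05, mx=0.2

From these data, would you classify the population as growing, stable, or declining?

growing

R0 = Σ lx·mx = 0 + 0 + 0.736 + 0.486 + 0.12 + 0.01 = 1.352
R0 > 1, so the population is growing.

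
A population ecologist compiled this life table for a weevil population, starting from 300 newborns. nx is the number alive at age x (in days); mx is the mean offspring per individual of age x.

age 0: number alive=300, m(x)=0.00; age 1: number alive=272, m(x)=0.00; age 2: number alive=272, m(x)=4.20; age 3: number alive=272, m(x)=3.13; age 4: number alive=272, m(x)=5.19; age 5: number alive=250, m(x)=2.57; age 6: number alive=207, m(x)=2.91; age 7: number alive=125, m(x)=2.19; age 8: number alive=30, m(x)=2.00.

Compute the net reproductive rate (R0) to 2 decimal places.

lx = nx/n0 = nx/300: 1, 0.90667…, 0.90667…, 0.90667…, 0.90667…, 0.83333…, 0.69, 0.41667…, 0.1
lx·mx by age: 0, 0, 3.808…, 2.837867…, 4.7056…, 2.141667…, 2.0079, 0.9125…, 0.2
R0 = Σ lx·mx = 16.613533… → 16.61

16.61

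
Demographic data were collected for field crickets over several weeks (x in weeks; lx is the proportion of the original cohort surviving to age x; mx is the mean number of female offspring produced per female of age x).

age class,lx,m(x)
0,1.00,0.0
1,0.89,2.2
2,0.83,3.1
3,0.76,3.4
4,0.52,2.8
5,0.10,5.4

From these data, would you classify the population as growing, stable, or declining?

growing

R0 = Σ lx·mx = 0 + 1.958 + 2.573 + 2.584 + 1.456 + 0.54 = 9.111
R0 > 1, so the population is growing.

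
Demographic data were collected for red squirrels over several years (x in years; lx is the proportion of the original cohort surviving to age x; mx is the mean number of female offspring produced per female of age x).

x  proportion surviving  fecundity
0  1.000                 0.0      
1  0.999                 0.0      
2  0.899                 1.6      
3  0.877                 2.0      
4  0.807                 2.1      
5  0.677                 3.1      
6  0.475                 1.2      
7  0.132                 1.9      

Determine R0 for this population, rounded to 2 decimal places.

lx·mx by age: 0, 0, 1.4384, 1.754, 1.6947, 2.0987, 0.57, 0.2508
R0 = Σ lx·mx = 7.8066 → 7.81

7.81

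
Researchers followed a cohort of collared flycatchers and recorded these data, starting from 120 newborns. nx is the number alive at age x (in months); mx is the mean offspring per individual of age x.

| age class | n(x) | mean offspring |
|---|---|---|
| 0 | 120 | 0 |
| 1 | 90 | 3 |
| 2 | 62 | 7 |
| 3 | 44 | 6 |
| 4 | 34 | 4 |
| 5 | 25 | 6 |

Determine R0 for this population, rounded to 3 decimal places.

lx = nx/n0 = nx/120: 1, 0.75, 0.51667…, 0.36667…, 0.28333…, 0.20833…
lx·mx by age: 0, 2.25, 3.616667…, 2.2…, 1.133333…, 1.25…
R0 = Σ lx·mx = 10.45… → 10.450

10.450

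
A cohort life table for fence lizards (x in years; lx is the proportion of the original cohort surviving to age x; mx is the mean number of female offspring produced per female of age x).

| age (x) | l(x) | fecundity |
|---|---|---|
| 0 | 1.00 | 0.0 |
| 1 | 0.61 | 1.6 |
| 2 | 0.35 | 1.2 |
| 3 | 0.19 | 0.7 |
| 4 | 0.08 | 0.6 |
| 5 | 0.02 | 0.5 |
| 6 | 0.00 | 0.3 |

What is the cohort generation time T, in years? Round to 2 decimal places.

lx·mx: 0, 0.976, 0.42, 0.133, 0.048, 0.01, 0 → R0 = 1.587
x·lx·mx: 0, 0.976, 0.84, 0.399, 0.192, 0.05, 0 → Σ = 2.457
T = 2.457 / 1.587 = 1.548204… → 1.55

1.55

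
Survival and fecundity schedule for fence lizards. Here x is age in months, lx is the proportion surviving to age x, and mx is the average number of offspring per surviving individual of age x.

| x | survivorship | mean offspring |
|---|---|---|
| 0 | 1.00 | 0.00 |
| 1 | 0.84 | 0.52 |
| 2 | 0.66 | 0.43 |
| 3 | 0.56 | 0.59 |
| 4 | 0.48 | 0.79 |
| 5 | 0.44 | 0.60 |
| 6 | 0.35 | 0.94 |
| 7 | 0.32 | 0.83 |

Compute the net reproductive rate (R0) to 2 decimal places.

2.29

lx·mx by age: 0, 0.4368, 0.2838, 0.3304, 0.3792, 0.264, 0.329, 0.2656
R0 = Σ lx·mx = 2.2888 → 2.29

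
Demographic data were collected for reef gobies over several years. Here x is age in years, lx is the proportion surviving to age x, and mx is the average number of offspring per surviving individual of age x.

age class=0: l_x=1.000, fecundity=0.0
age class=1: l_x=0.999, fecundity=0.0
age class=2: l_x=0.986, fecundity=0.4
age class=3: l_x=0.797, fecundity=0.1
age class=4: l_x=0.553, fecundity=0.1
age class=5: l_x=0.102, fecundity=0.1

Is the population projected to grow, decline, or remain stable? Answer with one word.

declining

R0 = Σ lx·mx = 0 + 0 + 0.3944 + 0.0797 + 0.0553 + 0.0102 = 0.5396
R0 < 1, so the population is declining.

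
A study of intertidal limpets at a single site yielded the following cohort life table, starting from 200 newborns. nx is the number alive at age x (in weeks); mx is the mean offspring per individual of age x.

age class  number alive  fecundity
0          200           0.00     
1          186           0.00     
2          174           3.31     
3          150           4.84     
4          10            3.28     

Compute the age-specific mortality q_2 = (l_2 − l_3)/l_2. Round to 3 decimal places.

0.138

lx = nx/n0 = nx/200: 1, 0.93, 0.87, 0.75, 0.05
q_2 = (l_2 − l_3) / l_2 = (0.87 − 0.75) / 0.87
     = 0.12 / 0.87 = 0.137931… → 0.138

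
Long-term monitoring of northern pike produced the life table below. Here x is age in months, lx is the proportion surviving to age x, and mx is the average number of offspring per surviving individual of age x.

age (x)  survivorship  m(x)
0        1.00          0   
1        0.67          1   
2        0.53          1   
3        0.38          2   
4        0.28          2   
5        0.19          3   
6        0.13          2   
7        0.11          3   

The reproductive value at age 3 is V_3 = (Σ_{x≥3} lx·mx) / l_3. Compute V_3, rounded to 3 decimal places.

lx·mx for x ≥ 3: 0.76, 0.56, 0.57, 0.26, 0.33 → sum = 2.48
V_3 = 2.48 / l_3 = 2.48 / 0.38 = 6.526316… → 6.526

6.526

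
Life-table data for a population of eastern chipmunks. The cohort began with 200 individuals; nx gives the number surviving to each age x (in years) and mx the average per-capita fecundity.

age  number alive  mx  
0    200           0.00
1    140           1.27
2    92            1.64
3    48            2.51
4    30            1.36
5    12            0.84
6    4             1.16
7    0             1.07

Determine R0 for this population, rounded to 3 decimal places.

lx = nx/n0 = nx/200: 1, 0.7, 0.46, 0.24, 0.15, 0.06, 0.02, 0
lx·mx by age: 0, 0.889, 0.7544, 0.6024, 0.204, 0.0504, 0.0232, 0
R0 = Σ lx·mx = 2.5234 → 2.523

2.523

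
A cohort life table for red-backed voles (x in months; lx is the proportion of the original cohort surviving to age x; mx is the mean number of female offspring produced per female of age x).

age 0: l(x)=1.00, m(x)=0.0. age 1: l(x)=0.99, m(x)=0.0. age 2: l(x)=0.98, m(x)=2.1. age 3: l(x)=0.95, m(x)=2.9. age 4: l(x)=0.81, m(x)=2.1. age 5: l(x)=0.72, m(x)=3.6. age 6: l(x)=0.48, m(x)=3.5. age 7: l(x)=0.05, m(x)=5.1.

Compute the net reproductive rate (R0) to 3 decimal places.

11.041

lx·mx by age: 0, 0, 2.058, 2.755, 1.701, 2.592, 1.68, 0.255
R0 = Σ lx·mx = 11.041 → 11.041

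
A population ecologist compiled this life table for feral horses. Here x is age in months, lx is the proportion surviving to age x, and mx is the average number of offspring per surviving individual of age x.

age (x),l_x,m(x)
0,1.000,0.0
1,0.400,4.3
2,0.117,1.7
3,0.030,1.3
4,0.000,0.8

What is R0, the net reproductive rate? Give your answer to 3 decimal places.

1.958

lx·mx by age: 0, 1.72, 0.1989, 0.039, 0
R0 = Σ lx·mx = 1.9579 → 1.958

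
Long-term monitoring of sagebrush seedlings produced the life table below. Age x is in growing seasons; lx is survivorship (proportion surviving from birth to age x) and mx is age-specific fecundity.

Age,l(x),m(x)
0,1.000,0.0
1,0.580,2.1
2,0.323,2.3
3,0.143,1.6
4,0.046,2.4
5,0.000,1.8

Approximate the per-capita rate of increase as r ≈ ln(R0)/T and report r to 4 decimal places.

0.5000

R0 = Σ lx·mx = 0 + 1.218 + 0.7429 + 0.2288 + 0.1104 + 0 = 2.3001
Σ x·lx·mx = 3.8318; T = 3.8318/2.3001 = 1.66593…
r ≈ ln(R0)/T = ln(2.3001)/1.66593… = 0.499993… → 0.5000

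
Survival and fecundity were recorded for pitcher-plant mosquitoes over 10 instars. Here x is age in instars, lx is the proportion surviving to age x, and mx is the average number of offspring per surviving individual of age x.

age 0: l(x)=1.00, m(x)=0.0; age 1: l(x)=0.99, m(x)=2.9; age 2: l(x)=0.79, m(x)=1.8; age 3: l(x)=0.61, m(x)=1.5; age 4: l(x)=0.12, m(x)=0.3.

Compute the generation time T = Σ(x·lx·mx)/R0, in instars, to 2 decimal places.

lx·mx: 0, 2.871, 1.422, 0.915, 0.036 → R0 = 5.244
x·lx·mx: 0, 2.871, 2.844, 2.745, 0.144 → Σ = 8.604
T = 8.604 / 5.244 = 1.640732… → 1.64

1.64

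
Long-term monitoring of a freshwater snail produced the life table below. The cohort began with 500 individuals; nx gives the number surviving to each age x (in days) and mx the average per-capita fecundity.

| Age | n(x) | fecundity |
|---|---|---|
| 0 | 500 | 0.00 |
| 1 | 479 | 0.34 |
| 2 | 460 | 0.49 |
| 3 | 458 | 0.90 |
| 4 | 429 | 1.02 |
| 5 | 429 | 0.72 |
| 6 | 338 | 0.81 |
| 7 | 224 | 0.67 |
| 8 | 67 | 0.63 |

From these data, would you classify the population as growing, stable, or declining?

growing

lx = nx/n0 = nx/500: 1, 0.958, 0.92, 0.916, 0.858, 0.858, 0.676, 0.448, 0.134
R0 = Σ lx·mx = 0 + 0.32572 + 0.4508 + 0.8244 + 0.87516 + 0.61776 + 0.54756 + 0.30016 + 0.08442 = 4.02598
R0 > 1, so the population is growing.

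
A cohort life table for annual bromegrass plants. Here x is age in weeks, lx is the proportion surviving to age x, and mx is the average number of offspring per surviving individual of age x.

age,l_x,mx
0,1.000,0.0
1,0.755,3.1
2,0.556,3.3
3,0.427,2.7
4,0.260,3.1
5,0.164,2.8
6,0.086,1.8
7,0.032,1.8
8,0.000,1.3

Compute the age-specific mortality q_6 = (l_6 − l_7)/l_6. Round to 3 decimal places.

0.628

q_6 = (l_6 − l_7) / l_6 = (0.086 − 0.032) / 0.086
     = 0.054 / 0.086 = 0.627907… → 0.628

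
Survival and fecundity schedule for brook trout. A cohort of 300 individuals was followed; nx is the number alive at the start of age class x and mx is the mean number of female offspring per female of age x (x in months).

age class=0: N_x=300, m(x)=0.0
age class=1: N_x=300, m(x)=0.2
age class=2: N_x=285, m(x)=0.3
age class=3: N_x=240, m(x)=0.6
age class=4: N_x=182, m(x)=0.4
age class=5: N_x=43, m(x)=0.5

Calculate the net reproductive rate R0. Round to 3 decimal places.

lx = nx/n0 = nx/300: 1, 1, 0.95, 0.8, 0.60667…, 0.14333…
lx·mx by age: 0, 0.2, 0.285, 0.48, 0.242667…, 0.071667…
R0 = Σ lx·mx = 1.279333… → 1.279

1.279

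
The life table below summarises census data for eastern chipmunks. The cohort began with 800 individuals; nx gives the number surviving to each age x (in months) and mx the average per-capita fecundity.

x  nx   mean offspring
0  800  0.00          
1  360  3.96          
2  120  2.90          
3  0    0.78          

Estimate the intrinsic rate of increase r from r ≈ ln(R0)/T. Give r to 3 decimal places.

0.666

lx = nx/n0 = nx/800: 1, 0.45, 0.15, 0
R0 = Σ lx·mx = 0 + 1.782 + 0.435 + 0 = 2.217
Σ x·lx·mx = 2.652; T = 2.652/2.217 = 1.19621…
r ≈ ln(R0)/T = ln(2.217)/1.19621… = 0.66556… → 0.666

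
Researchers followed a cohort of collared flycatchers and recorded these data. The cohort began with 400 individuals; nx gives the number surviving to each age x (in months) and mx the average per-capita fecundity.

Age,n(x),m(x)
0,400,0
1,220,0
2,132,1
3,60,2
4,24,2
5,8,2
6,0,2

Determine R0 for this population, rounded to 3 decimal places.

0.790

lx = nx/n0 = nx/400: 1, 0.55, 0.33, 0.15, 0.06, 0.02, 0
lx·mx by age: 0, 0, 0.33, 0.3, 0.12, 0.04, 0
R0 = Σ lx·mx = 0.79 → 0.790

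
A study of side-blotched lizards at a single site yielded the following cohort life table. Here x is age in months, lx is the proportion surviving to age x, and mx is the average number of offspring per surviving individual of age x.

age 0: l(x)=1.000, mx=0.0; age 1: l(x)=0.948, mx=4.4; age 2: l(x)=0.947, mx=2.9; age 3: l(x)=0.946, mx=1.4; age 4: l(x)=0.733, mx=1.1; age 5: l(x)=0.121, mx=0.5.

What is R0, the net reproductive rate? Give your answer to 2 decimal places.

9.11

lx·mx by age: 0, 4.1712, 2.7463, 1.3244, 0.8063, 0.0605
R0 = Σ lx·mx = 9.1087 → 9.11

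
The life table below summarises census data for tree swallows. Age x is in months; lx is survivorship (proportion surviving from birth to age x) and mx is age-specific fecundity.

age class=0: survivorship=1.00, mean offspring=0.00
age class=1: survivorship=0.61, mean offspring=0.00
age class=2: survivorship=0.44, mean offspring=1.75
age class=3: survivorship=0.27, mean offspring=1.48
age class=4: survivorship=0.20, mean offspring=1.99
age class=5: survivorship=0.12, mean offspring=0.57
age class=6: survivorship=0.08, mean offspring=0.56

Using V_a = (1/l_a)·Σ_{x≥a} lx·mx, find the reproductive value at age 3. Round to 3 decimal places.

lx·mx for x ≥ 3: 0.3996, 0.398, 0.0684, 0.0448 → sum = 0.9108
V_3 = 0.9108 / l_3 = 0.9108 / 0.27 = 3.373333… → 3.373

3.373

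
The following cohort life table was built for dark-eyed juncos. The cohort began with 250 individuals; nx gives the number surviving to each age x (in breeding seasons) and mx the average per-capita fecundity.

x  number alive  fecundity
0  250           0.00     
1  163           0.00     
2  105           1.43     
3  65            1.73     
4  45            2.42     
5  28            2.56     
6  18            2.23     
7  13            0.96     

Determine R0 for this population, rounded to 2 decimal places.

1.98

lx = nx/n0 = nx/250: 1, 0.652, 0.42, 0.26, 0.18, 0.112, 0.072, 0.052
lx·mx by age: 0, 0, 0.6006, 0.4498, 0.4356, 0.28672, 0.16056, 0.04992
R0 = Σ lx·mx = 1.9832 → 1.98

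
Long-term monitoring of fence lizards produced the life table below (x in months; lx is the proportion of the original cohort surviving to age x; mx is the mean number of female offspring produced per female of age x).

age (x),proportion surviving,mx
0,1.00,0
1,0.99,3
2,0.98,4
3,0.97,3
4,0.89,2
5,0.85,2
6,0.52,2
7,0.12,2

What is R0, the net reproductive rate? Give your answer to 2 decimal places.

14.56

lx·mx by age: 0, 2.97, 3.92, 2.91, 1.78, 1.7, 1.04, 0.24
R0 = Σ lx·mx = 14.56 → 14.56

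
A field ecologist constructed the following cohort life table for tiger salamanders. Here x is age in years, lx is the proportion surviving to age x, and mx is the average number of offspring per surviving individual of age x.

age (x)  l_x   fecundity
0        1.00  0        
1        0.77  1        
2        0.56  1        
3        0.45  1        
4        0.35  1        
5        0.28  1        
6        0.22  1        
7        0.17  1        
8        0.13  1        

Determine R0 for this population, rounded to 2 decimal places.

lx·mx by age: 0, 0.77, 0.56, 0.45, 0.35, 0.28, 0.22, 0.17, 0.13
R0 = Σ lx·mx = 2.93 → 2.93

2.93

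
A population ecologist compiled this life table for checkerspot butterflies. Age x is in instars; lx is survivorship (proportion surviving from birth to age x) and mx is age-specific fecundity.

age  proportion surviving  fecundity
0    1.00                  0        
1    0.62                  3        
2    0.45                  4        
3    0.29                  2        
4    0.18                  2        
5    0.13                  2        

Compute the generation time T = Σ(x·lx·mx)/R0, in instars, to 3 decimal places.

lx·mx: 0, 1.86, 1.8, 0.58, 0.36, 0.26 → R0 = 4.86
x·lx·mx: 0, 1.86, 3.6, 1.74, 1.44, 1.3 → Σ = 9.94
T = 9.94 / 4.86 = 2.045267… → 2.045

2.045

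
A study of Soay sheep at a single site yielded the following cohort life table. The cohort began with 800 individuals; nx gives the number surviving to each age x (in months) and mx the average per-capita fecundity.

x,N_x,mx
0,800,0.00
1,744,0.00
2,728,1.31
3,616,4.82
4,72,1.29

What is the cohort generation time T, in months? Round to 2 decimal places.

lx = nx/n0 = nx/800: 1, 0.93, 0.91, 0.77, 0.09
lx·mx: 0, 0, 1.1921, 3.7114, 0.1161 → R0 = 5.0196
x·lx·mx: 0, 0, 2.3842, 11.1342, 0.4644 → Σ = 13.9828
T = 13.9828 / 5.0196 = 2.78564… → 2.79

2.79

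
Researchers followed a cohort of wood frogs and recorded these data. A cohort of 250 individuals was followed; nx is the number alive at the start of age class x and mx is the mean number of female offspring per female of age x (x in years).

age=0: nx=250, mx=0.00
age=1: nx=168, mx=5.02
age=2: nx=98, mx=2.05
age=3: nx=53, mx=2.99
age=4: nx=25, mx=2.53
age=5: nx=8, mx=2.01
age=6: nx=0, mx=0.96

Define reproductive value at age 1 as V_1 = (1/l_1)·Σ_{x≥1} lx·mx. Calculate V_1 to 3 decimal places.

7.631

lx = nx/n0 = nx/250: 1, 0.672, 0.392, 0.212, 0.1, 0.032, 0
lx·mx for x ≥ 1: 3.37344, 0.8036, 0.63388, 0.253, 0.06432, 0 → sum = 5.12824
V_1 = 5.12824 / l_1 = 5.12824 / 0.672 = 7.63131… → 7.631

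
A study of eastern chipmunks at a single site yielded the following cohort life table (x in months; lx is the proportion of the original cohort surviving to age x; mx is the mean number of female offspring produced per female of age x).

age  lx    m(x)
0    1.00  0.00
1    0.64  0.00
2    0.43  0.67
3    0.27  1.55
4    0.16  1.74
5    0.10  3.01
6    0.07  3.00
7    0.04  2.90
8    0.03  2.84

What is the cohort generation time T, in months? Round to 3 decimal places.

4.245

lx·mx: 0, 0, 0.2881, 0.4185, 0.2784, 0.301, 0.21, 0.116, 0.0852 → R0 = 1.6972
x·lx·mx: 0, 0, 0.5762, 1.2555, 1.1136, 1.505, 1.26, 0.812, 0.6816 → Σ = 7.2039
T = 7.2039 / 1.6972 = 4.244579… → 4.245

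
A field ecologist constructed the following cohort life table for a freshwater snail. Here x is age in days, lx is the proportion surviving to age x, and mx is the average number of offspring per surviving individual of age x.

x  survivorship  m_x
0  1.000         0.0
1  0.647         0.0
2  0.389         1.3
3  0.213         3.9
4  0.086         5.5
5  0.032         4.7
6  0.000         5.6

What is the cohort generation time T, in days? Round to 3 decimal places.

lx·mx: 0, 0, 0.5057, 0.8307, 0.473, 0.1504, 0 → R0 = 1.9598
x·lx·mx: 0, 0, 1.0114, 2.4921, 1.892, 0.752, 0 → Σ = 6.1475
T = 6.1475 / 1.9598 = 3.1368… → 3.137

3.137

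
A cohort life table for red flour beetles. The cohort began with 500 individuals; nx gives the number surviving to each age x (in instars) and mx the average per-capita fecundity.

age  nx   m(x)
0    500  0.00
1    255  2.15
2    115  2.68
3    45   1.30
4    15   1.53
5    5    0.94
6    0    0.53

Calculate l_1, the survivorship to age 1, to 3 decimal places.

0.510

l_1 = n_1/n_0 = 255/500 = 0.51 → 0.510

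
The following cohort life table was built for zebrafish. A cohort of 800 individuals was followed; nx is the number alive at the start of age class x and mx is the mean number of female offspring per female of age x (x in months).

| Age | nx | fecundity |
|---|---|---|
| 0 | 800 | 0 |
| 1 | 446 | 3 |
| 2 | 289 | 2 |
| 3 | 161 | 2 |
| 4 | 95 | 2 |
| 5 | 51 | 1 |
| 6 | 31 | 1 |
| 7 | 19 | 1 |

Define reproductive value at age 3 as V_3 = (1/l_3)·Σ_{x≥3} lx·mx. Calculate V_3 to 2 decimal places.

lx = nx/n0 = nx/800: 1, 0.5575, 0.36125, 0.20125, 0.11875, 0.06375, 0.03875, 0.02375
lx·mx for x ≥ 3: 0.4025, 0.2375, 0.06375, 0.03875, 0.02375 → sum = 0.76625
V_3 = 0.76625 / l_3 = 0.76625 / 0.20125 = 3.807453… → 3.81

3.81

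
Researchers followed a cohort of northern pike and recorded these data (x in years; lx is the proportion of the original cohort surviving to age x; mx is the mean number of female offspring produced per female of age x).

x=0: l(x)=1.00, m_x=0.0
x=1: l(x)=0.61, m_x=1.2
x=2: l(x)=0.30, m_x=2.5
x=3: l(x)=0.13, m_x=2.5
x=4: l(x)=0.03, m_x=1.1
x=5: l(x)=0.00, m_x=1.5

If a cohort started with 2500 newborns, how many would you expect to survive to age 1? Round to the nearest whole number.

Expected survivors = N0 · l_1 = 2500 × 0.61 = 1525 → 1525

1525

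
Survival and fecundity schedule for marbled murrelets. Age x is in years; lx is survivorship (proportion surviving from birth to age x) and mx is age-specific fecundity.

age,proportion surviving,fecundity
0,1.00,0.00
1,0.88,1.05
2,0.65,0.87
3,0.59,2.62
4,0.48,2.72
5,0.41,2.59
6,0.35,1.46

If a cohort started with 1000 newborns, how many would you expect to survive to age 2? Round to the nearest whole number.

650

Expected survivors = N0 · l_2 = 1000 × 0.65 = 650 → 650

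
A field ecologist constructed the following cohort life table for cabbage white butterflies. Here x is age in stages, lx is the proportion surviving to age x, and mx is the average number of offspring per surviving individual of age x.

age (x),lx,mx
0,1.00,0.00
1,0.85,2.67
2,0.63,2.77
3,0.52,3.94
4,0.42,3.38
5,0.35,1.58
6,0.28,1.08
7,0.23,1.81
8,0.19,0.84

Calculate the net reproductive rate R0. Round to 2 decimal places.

lx·mx by age: 0, 2.2695, 1.7451, 2.0488, 1.4196, 0.553, 0.3024, 0.4163, 0.1596
R0 = Σ lx·mx = 8.9143 → 8.91

8.91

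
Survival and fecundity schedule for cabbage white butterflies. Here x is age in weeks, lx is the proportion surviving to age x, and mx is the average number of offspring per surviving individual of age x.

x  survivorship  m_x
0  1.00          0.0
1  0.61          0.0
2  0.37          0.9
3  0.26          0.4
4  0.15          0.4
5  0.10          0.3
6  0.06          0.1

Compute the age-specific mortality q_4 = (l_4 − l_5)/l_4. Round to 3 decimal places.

q_4 = (l_4 − l_5) / l_4 = (0.15 − 0.1) / 0.15
     = 0.05 / 0.15 = 0.333333… → 0.333

0.333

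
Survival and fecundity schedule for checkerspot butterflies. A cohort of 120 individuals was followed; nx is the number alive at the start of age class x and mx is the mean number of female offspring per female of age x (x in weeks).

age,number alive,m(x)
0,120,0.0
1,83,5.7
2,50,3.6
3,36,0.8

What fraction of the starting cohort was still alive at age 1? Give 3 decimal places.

0.692

l_1 = n_1/n_0 = 83/120 = 0.691667… → 0.692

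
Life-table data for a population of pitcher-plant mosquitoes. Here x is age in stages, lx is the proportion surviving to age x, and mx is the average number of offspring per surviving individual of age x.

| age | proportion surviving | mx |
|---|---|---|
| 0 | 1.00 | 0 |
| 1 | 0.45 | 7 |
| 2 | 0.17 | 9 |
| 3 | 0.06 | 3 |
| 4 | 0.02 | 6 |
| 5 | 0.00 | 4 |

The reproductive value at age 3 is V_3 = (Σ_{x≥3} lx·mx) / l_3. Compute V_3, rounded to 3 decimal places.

lx·mx for x ≥ 3: 0.18, 0.12, 0 → sum = 0.3
V_3 = 0.3 / l_3 = 0.3 / 0.06 = 5 → 5.000

5.000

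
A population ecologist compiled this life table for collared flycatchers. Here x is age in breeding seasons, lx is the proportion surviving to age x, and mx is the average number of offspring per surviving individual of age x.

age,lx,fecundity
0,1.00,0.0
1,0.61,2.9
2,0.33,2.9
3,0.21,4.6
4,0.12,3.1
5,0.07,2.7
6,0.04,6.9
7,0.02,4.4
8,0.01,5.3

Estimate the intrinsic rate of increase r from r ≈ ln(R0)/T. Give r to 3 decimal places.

0.615

R0 = Σ lx·mx = 0 + 1.769 + 0.957 + 0.966 + 0.372 + 0.189 + 0.276 + 0.088 + 0.053 = 4.67
Σ x·lx·mx = 11.71; T = 11.71/4.67 = 2.50749…
r ≈ ln(R0)/T = ln(4.67)/2.50749… = 0.61462… → 0.615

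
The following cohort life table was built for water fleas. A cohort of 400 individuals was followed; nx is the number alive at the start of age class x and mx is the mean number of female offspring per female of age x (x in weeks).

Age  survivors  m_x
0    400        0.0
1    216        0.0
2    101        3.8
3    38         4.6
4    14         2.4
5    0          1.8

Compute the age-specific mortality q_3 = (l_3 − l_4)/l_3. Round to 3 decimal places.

lx = nx/n0 = nx/400: 1, 0.54, 0.2525, 0.095, 0.035, 0
q_3 = (l_3 − l_4) / l_3 = (0.095 − 0.035) / 0.095
     = 0.06 / 0.095 = 0.631579… → 0.632

0.632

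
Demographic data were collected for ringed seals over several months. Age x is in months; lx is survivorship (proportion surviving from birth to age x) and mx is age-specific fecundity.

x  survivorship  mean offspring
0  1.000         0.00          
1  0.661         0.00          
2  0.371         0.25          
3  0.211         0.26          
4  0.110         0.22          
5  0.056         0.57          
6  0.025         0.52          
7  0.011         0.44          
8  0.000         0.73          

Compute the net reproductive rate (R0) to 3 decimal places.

lx·mx by age: 0, 0, 0.09275, 0.05486, 0.0242, 0.03192, 0.013, 0.00484, 0
R0 = Σ lx·mx = 0.22157 → 0.222

0.222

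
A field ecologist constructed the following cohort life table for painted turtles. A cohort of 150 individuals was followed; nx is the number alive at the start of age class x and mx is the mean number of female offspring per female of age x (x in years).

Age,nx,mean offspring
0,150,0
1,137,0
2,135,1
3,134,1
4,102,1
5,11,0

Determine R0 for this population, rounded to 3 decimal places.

2.473

lx = nx/n0 = nx/150: 1, 0.91333…, 0.9, 0.89333…, 0.68, 0.07333…
lx·mx by age: 0, 0, 0.9, 0.893333…, 0.68, 0
R0 = Σ lx·mx = 2.473333… → 2.473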